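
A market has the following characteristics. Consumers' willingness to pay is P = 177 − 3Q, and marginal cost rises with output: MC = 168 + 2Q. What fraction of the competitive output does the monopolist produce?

The monopolist equates marginal revenue to marginal cost: 177 − 6Q = 168 + 2Q, so Q = 1.125. From demand, P = 173.625.
Under competition P = MC: 177 − 3Q = 168 + 2Q ⇒ Q = 1.8, P = 171.6.
Ratio Q_m/Q_c = 1.125/1.8 = 0.625.

Q_m/Q_c = 0.625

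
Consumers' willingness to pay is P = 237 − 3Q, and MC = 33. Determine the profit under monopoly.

Profit = 3468

The monopolist equates marginal revenue to marginal cost: 237 − 6Q = 33, so Q = 34. From demand, P = 135.
Profit = (135 − 33)·34 = 3468.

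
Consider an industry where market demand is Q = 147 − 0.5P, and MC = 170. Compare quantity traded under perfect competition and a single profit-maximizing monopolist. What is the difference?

Inverting demand: P = 294 − 2Q.
Competitive firms price at marginal cost: P = 170, giving Q = 62.
Monopoly sets MR = MC: 294 − 4Q = 170 ⇒ Q = 31, P = 294 − 2·31 = 232.
Change in quantity traded: 31 − 62 = −31.

Q falls by 31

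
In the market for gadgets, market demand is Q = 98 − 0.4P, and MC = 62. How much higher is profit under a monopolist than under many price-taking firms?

π rises by 3348.9

Inverting demand: P = 245 − 2.5Q.
Under competition P = MC = 62, so Q = (245 − 62)/2.5 = 73.2.
Profit = (62 − 62)·73.2 = 0.
Monopoly sets MR = MC: 245 − 5Q = 62 ⇒ Q = 36.6, P = 245 − 2.5·36.6 = 153.5.
Profit = (153.5 − 62)·36.6 = 3348.9.
Change in profit: 3348.9 − 0 = 3348.9.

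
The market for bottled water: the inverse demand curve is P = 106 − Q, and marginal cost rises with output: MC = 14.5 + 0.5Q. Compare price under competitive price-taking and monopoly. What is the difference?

Price rises by 24.4

Under competition P = MC: 106 − Q = 14.5 + 0.5Q ⇒ Q = 61, P = 45.
A monopolist chooses Q where MR = MC. MR = 106 − 2Q; setting this equal to 14.5 + 0.5Q gives Q = 36.6 and P = 69.4.
Change in price: 69.4 − 45 = 24.4.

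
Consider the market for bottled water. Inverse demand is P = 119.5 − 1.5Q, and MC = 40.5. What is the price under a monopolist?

P = 80

Monopoly sets MR = MC: 119.5 − 3Q = 40.5 ⇒ Q = 79/3, P = 119.5 − 1.5·79/3 = 80.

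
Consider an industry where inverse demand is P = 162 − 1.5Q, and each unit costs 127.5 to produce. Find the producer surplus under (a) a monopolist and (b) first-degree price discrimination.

A monopolist chooses Q where MR = MC. MR = 162 − 3Q; setting this equal to 127.5 gives Q = 11.5 and P = 144.75.
PS = (144.75 − 127.5)·11.5 = 198.375.
Under first-degree price discrimination the firm charges each unit its demand price and produces up to where P = MC, i.e. Q = 23. Consumer surplus is zero; producer surplus equals total surplus.
PS = ½·(162 − 127.5)·23 = 396.75.

Monopoly: PS = 198.375; Perfect PD: PS = 396.75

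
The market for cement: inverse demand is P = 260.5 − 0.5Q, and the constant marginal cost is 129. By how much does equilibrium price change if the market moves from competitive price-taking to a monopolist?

Competitive firms price at marginal cost: P = 129, giving Q = 263.
A monopolist chooses Q where MR = MC. MR = 260.5 − Q; setting this equal to 129 gives Q = 131.5 and P = 194.75.
Change in equilibrium price: 194.75 − 129 = 65.75.

Equilibrium price rises by 65.75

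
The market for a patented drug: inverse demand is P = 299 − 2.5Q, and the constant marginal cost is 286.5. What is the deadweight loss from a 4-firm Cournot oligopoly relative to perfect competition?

Competitive firms price at marginal cost: P = 286.5, giving Q = 5.
With 4 symmetric Cournot firms, each firm's FOC gives 299 − 12.5q = 286.5, so q = 1, Q = 4·1 = 4, and P = 289.
DWL is the triangle between Q = 4 and Q = 5: ½·(5 − 4)·(289 − 286.5) = 1.25.

DWL = 1.25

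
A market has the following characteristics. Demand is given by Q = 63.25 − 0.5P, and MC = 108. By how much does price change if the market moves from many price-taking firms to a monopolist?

P rises by 9.25

Inverting demand: P = 126.5 − 2Q.
Competitive firms price at marginal cost: P = 108, giving Q = 9.25.
A monopolist chooses Q where MR = MC. MR = 126.5 − 4Q; setting this equal to 108 gives Q = 4.625 and P = 117.25.
Change in price: 117.25 − 108 = 9.25.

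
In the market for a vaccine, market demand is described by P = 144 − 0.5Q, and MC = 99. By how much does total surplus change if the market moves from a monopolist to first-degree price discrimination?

A monopolist chooses Q where MR = MC. MR = 144 − Q; setting this equal to 99 gives Q = 45 and P = 121.5.
CS = ½·(144 − 121.5)·45 = 506.25; PS = (121.5 − 99)·45 = 1012.5; TS = 1518.75.
A perfectly discriminating monopolist sells every unit with P(Q) ≥ MC(Q), so output equals the competitive quantity Q = 90. Each buyer pays their reservation price, so CS = 0 and the firm captures all surplus.
TS = 2025 (equal to competitive TS).
Change in total surplus: 2025 − 1518.75 = 506.25.

Total surplus rises by 506.25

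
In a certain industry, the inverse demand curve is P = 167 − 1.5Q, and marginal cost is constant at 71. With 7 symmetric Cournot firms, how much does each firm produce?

q_i = 8

In a 7-firm Cournot equilibrium, symmetry and the first-order condition give q = (167 − 71)/(12) = 8. So Q = 56 and P = 83.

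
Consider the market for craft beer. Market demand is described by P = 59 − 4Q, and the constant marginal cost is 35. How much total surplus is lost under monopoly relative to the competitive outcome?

Competitive firms price at marginal cost: P = 35, giving Q = 6.
The monopolist equates marginal revenue to marginal cost: 59 − 8Q = 35, so Q = 3. From demand, P = 47.
DWL is the triangle between Q = 3 and Q = 6: ½·(6 − 3)·(47 − 35) = 18.

DWL = 18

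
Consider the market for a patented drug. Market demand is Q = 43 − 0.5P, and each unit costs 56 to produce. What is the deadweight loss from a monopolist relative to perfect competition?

Inverting demand: P = 86 − 2Q.
Perfect competition: P = MC = 56, so 86 − 2Q = 56 and Q = 15.
The monopolist equates marginal revenue to marginal cost: 86 − 4Q = 56, so Q = 7.5. From demand, P = 71.
DWL is the triangle between Q = 7.5 and Q = 15: ½·(15 − 7.5)·(71 − 56) = 56.25.

DWL = 56.25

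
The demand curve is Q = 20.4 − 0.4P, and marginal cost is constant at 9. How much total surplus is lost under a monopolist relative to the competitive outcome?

DWL = 88.2

Inverting demand: P = 51 − 2.5Q.
Competitive firms price at marginal cost: P = 9, giving Q = 16.8.
Monopoly sets MR = MC: 51 − 5Q = 9 ⇒ Q = 8.4, P = 51 − 2.5·8.4 = 30.
DWL is the triangle between Q = 8.4 and Q = 16.8: ½·(16.8 − 8.4)·(30 − 9) = 88.2.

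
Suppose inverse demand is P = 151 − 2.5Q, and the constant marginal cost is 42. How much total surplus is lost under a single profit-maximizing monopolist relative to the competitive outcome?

Under competition P = MC = 42, so Q = (151 − 42)/2.5 = 43.6.
A monopolist chooses Q where MR = MC. MR = 151 − 5Q; setting this equal to 42 gives Q = 21.8 and P = 96.5.
DWL is the triangle between Q = 21.8 and Q = 43.6: ½·(43.6 − 21.8)·(96.5 − 42) = 594.05.

DWL = 594.05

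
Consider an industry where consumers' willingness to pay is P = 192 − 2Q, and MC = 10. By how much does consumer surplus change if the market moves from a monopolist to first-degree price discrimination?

Consumer surplus falls by 2070.25

Monopoly sets MR = MC: 192 − 4Q = 10 ⇒ Q = 45.5, P = 192 − 2·45.5 = 101.
CS = ½·(192 − 101)·45.5 = 2070.25.
Under first-degree price discrimination the firm charges each unit its demand price and produces up to where P = MC, i.e. Q = 91. Consumer surplus is zero; producer surplus equals total surplus.
CS = 0.
Change in consumer surplus: 0 − 2070.25 = −2070.25.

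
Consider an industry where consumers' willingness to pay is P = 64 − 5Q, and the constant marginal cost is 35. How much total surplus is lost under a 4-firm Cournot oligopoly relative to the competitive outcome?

DWL = 3.364

Competitive firms price at marginal cost: P = 35, giving Q = 5.8.
Cournot with 4 identical firms: the symmetric best-response condition is 64 − 25q = 35. Each firm produces q = 1.16, total output Q = 4.64, price P = 40.8.
DWL is the triangle between Q = 4.64 and Q = 5.8: ½·(5.8 − 4.64)·(40.8 − 35) = 3.364.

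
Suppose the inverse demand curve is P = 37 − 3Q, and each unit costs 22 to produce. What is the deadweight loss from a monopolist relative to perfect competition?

Perfect competition: P = MC = 22, so 37 − 3Q = 22 and Q = 5.
A monopolist chooses Q where MR = MC. MR = 37 − 6Q; setting this equal to 22 gives Q = 2.5 and P = 29.5.
DWL is the triangle between Q = 2.5 and Q = 5: ½·(5 − 2.5)·(29.5 − 22) = 9.375.

DWL = 9.375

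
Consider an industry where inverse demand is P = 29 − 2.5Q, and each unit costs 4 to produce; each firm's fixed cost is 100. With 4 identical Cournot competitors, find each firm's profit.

In a 4-firm Cournot equilibrium, symmetry and the first-order condition give q = (29 − 4)/(12.5) = 2. So Q = 8 and P = 9.
Each firm's profit = (9 − 4)·2 − 100 = −90.

π_i = −90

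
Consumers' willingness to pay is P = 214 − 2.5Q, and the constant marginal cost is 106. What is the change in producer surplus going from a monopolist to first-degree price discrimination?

The monopolist equates marginal revenue to marginal cost: 214 − 5Q = 106, so Q = 21.6. From demand, P = 160.
PS = (160 − 106)·21.6 = 1166.4.
A perfectly discriminating monopolist sells every unit with P(Q) ≥ MC(Q), so output equals the competitive quantity Q = 43.2. Each buyer pays their reservation price, so CS = 0 and the firm captures all surplus.
PS = ½·(214 − 106)·43.2 = 2332.8.
Change in producer surplus: 2332.8 − 1166.4 = 1166.4.

PS rises by 1166.4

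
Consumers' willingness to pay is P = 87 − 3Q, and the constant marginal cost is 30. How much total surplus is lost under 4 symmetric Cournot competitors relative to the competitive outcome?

Perfect competition: P = MC = 30, so 87 − 3Q = 30 and Q = 19.
In a 4-firm Cournot equilibrium, symmetry and the first-order condition give q = (87 − 30)/(15) = 3.8. So Q = 15.2 and P = 41.4.
DWL is the triangle between Q = 15.2 and Q = 19: ½·(19 − 15.2)·(41.4 − 30) = 21.66.

DWL = 21.66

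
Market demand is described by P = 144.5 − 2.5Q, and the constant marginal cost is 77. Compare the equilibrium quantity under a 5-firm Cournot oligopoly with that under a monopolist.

Cournot: Q = 22.5; Monopoly: Q = 13.5

In a 5-firm Cournot equilibrium, symmetry and the first-order condition give q = (144.5 − 77)/(15) = 4.5. So Q = 22.5 and P = 88.25.
Monopoly sets MR = MC: 144.5 − 5Q = 77 ⇒ Q = 13.5, P = 144.5 − 2.5·13.5 = 110.75.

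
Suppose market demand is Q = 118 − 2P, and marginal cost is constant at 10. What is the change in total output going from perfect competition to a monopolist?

Q falls by 49

Inverting demand: P = 59 − 0.5Q.
Competitive firms price at marginal cost: P = 10, giving Q = 98.
A monopolist chooses Q where MR = MC. MR = 59 − Q; setting this equal to 10 gives Q = 49 and P = 34.5.
Change in total output: 49 − 98 = −49.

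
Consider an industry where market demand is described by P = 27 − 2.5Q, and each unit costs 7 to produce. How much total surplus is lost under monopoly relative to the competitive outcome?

Perfect competition: P = MC = 7, so 27 − 2.5Q = 7 and Q = 8.
Monopoly sets MR = MC: 27 − 5Q = 7 ⇒ Q = 4, P = 27 − 2.5·4 = 17.
DWL is the triangle between Q = 4 and Q = 8: ½·(8 − 4)·(17 − 7) = 20.

DWL = 20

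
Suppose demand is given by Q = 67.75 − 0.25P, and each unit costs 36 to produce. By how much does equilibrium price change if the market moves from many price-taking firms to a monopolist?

Equilibrium price rises by 117.5

Inverting demand: P = 271 − 4Q.
Under competition P = MC = 36, so Q = (271 − 36)/4 = 58.75.
A monopolist chooses Q where MR = MC. MR = 271 − 8Q; setting this equal to 36 gives Q = 29.375 and P = 153.5.
Change in equilibrium price: 153.5 − 36 = 117.5.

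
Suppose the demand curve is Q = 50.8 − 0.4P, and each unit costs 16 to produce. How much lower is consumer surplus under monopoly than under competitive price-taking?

Inverting demand: P = 127 − 2.5Q.
Perfect competition: P = MC = 16, so 127 − 2.5Q = 16 and Q = 44.4.
CS = ½·(127 − 16)·44.4 = 2464.2.
A monopolist chooses Q where MR = MC. MR = 127 − 5Q; setting this equal to 16 gives Q = 22.2 and P = 71.5.
CS = ½·(127 − 71.5)·22.2 = 616.05.
Change in consumer surplus: 616.05 − 2464.2 = −1848.15.

CS falls by 1848.15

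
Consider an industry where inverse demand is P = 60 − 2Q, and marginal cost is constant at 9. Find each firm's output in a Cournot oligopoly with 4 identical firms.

Cournot with 4 identical firms: the symmetric best-response condition is 60 − 10q = 9. Each firm produces q = 5.1, total output Q = 20.4, price P = 19.2.

q_i = 5.1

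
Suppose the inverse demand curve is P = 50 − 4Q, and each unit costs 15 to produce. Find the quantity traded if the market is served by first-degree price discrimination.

Q = 8.75

With perfect price discrimination, output is the efficient level Q = 8.75 (where demand meets MC), but every buyer pays their willingness to pay: CS = 0 and PS = total surplus.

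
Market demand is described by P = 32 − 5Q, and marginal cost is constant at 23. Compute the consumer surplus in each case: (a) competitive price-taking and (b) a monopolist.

Competition: CS = 8.1; Monopoly: CS = 2.025

Under competition P = MC = 23, so Q = (32 − 23)/5 = 1.8.
CS = ½·(32 − 23)·1.8 = 8.1.
The monopolist equates marginal revenue to marginal cost: 32 − 10Q = 23, so Q = 0.9. From demand, P = 27.5.
CS = ½·(32 − 27.5)·0.9 = 2.025.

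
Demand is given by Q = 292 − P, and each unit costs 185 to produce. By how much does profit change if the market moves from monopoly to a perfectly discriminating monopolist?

Profit rises by 2862.25

Inverting demand: P = 292 − Q.
A monopolist chooses Q where MR = MC. MR = 292 − 2Q; setting this equal to 185 gives Q = 53.5 and P = 238.5.
Profit = (238.5 − 185)·53.5 = 2862.25.
A perfectly discriminating monopolist sells every unit with P(Q) ≥ MC(Q), so output equals the competitive quantity Q = 107. Each buyer pays their reservation price, so CS = 0 and the firm captures all surplus.
PS equals the full surplus area, 5724.5. Profit = 5724.5 = 5724.5.
Change in profit: 5724.5 − 2862.25 = 2862.25.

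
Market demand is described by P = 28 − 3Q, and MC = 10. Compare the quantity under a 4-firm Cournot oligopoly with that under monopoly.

In a 4-firm Cournot equilibrium, symmetry and the first-order condition give q = (28 − 10)/(15) = 1.2. So Q = 4.8 and P = 13.6.
The monopolist equates marginal revenue to marginal cost: 28 − 6Q = 10, so Q = 3. From demand, P = 19.

Cournot: Q = 4.8; Monopoly: Q = 3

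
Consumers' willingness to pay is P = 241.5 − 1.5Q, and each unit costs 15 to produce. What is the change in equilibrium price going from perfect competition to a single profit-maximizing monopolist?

Equilibrium price rises by 113.25

Competitive firms price at marginal cost: P = 15, giving Q = 151.
A monopolist chooses Q where MR = MC. MR = 241.5 − 3Q; setting this equal to 15 gives Q = 75.5 and P = 128.25.
Change in equilibrium price: 128.25 − 15 = 113.25.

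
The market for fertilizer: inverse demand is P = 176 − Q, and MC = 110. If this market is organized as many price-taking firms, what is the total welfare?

Perfect competition: P = MC = 110, so 176 − Q = 110 and Q = 66.
CS = ½·(176 − 110)·66 = 2178; PS = (110 − 110)·66 = 0; TS = 2178.

TS = 2178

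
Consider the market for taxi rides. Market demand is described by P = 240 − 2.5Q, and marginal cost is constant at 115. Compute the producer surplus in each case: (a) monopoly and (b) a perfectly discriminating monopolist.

The monopolist equates marginal revenue to marginal cost: 240 − 5Q = 115, so Q = 25. From demand, P = 177.5.
PS = (177.5 − 115)·25 = 1562.5.
A perfectly discriminating monopolist sells every unit with P(Q) ≥ MC(Q), so output equals the competitive quantity Q = 50. Each buyer pays their reservation price, so CS = 0 and the firm captures all surplus.
PS = ½·(240 − 115)·50 = 3125.

Monopoly: PS = 1562.5; Perfect PD: PS = 3125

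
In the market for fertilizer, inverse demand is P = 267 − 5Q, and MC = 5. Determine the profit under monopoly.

Monopoly sets MR = MC: 267 − 10Q = 5 ⇒ Q = 26.2, P = 267 − 5·26.2 = 136.
Profit = (136 − 5)·26.2 = 3432.2.

Profit = 3432.2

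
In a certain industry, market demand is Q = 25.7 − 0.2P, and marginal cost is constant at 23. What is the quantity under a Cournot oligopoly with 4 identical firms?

Q = 16.88

Inverting demand: P = 128.5 − 5Q.
With 4 symmetric Cournot firms, each firm's FOC gives 128.5 − 25q = 23, so q = 4.22, Q = 4·4.22 = 16.88, and P = 44.1.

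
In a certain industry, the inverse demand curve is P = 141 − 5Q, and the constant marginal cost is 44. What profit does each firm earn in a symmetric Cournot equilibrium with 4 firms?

π_i = 75.272

Cournot with 4 identical firms: the symmetric best-response condition is 141 − 25q = 44. Each firm produces q = 3.88, total output Q = 15.52, price P = 63.4.
Each firm's profit = (63.4 − 44)·3.88 = 75.272.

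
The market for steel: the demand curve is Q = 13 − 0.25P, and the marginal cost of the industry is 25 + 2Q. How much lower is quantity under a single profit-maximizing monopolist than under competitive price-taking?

Quantity falls by 1.8

Inverting demand: P = 52 − 4Q.
Under competition P = MC: 52 − 4Q = 25 + 2Q ⇒ Q = 4.5, P = 34.
A monopolist chooses Q where MR = MC. MR = 52 − 8Q; setting this equal to 25 + 2Q gives Q = 2.7 and P = 41.2.
Change in quantity: 2.7 − 4.5 = −1.8.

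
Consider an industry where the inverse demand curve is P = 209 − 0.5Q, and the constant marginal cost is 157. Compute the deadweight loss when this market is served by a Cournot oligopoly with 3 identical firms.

Under competition P = MC = 157, so Q = (209 − 157)/0.5 = 104.
With 3 symmetric Cournot firms, each firm's FOC gives 209 − 2q = 157, so q = 26, Q = 3·26 = 78, and P = 170.
DWL is the triangle between Q = 78 and Q = 104: ½·(104 − 78)·(170 − 157) = 169.

DWL = 169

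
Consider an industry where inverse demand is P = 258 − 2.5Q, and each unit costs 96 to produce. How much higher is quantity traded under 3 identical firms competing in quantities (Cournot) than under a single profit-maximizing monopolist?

Q rises by 16.2

A monopolist chooses Q where MR = MC. MR = 258 − 5Q; setting this equal to 96 gives Q = 32.4 and P = 177.
Cournot with 3 identical firms: the symmetric best-response condition is 258 − 10q = 96. Each firm produces q = 16.2, total output Q = 48.6, price P = 136.5.
Change in quantity traded: 48.6 − 32.4 = 16.2.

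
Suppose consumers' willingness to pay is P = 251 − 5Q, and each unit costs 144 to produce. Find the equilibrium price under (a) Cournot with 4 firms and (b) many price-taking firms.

Cournot: P = 165.4; Competition: P = 144

In a 4-firm Cournot equilibrium, symmetry and the first-order condition give q = (251 − 144)/(25) = 4.28. So Q = 17.12 and P = 165.4.
Perfect competition: P = MC = 144, so 251 − 5Q = 144 and Q = 21.4.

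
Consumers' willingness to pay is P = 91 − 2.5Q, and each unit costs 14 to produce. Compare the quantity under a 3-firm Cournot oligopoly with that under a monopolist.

Cournot: Q = 23.1; Monopoly: Q = 15.4

With 3 symmetric Cournot firms, each firm's FOC gives 91 − 10q = 14, so q = 7.7, Q = 3·7.7 = 23.1, and P = 33.25.
Monopoly sets MR = MC: 91 − 5Q = 14 ⇒ Q = 15.4, P = 91 − 2.5·15.4 = 52.5.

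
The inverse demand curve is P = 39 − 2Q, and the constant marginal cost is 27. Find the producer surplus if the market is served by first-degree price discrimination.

A perfectly discriminating monopolist sells every unit with P(Q) ≥ MC(Q), so output equals the competitive quantity Q = 6. Each buyer pays their reservation price, so CS = 0 and the firm captures all surplus.
PS = ½·(39 − 27)·6 = 36.

PS = 36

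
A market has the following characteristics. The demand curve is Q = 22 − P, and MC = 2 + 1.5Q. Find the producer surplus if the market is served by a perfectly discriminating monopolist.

PS = 80

Inverting demand: P = 22 − Q.
A perfectly discriminating monopolist sells every unit with P(Q) ≥ MC(Q), so output equals the competitive quantity Q = 8. Each buyer pays their reservation price, so CS = 0 and the firm captures all surplus.
PS = ½·(22 − 2)·8 = 80.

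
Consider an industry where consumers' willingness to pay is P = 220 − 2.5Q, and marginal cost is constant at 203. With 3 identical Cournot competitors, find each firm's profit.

With 3 symmetric Cournot firms, each firm's FOC gives 220 − 10q = 203, so q = 1.7, Q = 3·1.7 = 5.1, and P = 207.25.
Each firm's profit = (207.25 − 203)·1.7 = 7.225.

π_i = 7.225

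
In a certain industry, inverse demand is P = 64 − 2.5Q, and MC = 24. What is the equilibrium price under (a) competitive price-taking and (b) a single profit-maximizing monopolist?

Under competition P = MC = 24, so Q = (64 − 24)/2.5 = 16.
The monopolist equates marginal revenue to marginal cost: 64 − 5Q = 24, so Q = 8. From demand, P = 44.

Competition: P = 24; Monopoly: P = 44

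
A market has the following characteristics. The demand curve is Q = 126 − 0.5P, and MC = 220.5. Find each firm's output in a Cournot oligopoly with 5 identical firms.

q_i = 2.625

Inverting demand: P = 252 − 2Q.
In a 5-firm Cournot equilibrium, symmetry and the first-order condition give q = (252 − 220.5)/(12) = 2.625. So Q = 13.125 and P = 225.75.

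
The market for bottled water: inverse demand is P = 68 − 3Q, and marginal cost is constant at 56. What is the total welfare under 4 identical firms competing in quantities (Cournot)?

TS = 23.04

With 4 symmetric Cournot firms, each firm's FOC gives 68 − 15q = 56, so q = 0.8, Q = 4·0.8 = 3.2, and P = 58.4.
CS = ½·(68 − 58.4)·3.2 = 15.36; PS = (58.4 − 56)·3.2 = 7.68; TS = 23.04.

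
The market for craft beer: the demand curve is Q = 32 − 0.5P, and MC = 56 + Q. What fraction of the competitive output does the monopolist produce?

Inverting demand: P = 64 − 2Q.
Monopoly sets MR = MC: 64 − 4Q = 56 + Q ⇒ Q = 1.6, P = 64 − 2·1.6 = 60.8.
Competitive equilibrium sets price equal to marginal cost: 64 − 2Q = 56 + Q, so Q = 8/3 and P = 176/3.
Ratio Q_m/Q_c = 1.6/(8/3) = 0.6.

Q_m/Q_c = 0.6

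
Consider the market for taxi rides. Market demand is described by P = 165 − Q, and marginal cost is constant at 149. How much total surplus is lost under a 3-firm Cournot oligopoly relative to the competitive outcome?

Under competition P = MC = 149, so Q = (165 − 149)/1 = 16.
Cournot with 3 identical firms: the symmetric best-response condition is 165 − 4q = 149. Each firm produces q = 4, total output Q = 12, price P = 153.
DWL is the triangle between Q = 12 and Q = 16: ½·(16 − 12)·(153 − 149) = 8.

DWL = 8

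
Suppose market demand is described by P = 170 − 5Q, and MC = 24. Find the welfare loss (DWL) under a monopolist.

Under competition P = MC = 24, so Q = (170 − 24)/5 = 29.2.
A monopolist chooses Q where MR = MC. MR = 170 − 10Q; setting this equal to 24 gives Q = 14.6 and P = 97.
DWL is the triangle between Q = 14.6 and Q = 29.2: ½·(29.2 − 14.6)·(97 − 24) = 532.9.

DWL = 532.9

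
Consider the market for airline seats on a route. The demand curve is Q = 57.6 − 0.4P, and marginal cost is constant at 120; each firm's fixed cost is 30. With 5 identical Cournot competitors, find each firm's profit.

Inverting demand: P = 144 − 2.5Q.
Cournot with 5 identical firms: the symmetric best-response condition is 144 − 15q = 120. Each firm produces q = 1.6, total output Q = 8, price P = 124.
Each firm's profit = (124 − 120)·1.6 − 30 = −23.6.

π_i = −23.6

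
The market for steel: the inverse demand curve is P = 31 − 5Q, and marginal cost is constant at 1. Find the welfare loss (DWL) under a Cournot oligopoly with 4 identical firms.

DWL = 3.6

Under competition P = MC = 1, so Q = (31 − 1)/5 = 6.
In a 4-firm Cournot equilibrium, symmetry and the first-order condition give q = (31 − 1)/(25) = 1.2. So Q = 4.8 and P = 7.
DWL is the triangle between Q = 4.8 and Q = 6: ½·(6 − 4.8)·(7 − 1) = 3.6.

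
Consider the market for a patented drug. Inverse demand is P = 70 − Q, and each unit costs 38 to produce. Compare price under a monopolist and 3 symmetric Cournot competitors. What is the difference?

Price falls by 8

Monopoly sets MR = MC: 70 − 2Q = 38 ⇒ Q = 16, P = 70 − 16 = 54.
In a 3-firm Cournot equilibrium, symmetry and the first-order condition give q = (70 − 38)/(4) = 8. So Q = 24 and P = 46.
Change in price: 46 − 54 = −8.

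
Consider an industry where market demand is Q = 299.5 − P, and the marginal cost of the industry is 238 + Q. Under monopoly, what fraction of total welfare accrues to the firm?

Inverting demand: P = 299.5 − Q.
A monopolist chooses Q where MR = MC. MR = 299.5 − 2Q; setting this equal to 238 + Q gives Q = 20.5 and P = 279.
CS = ½·(299.5 − 279)·20.5 = 210.125.
PS = P·Q − VC(Q) = 279·20.5 − (238·20.5 + ½·1·20.5²) = 630.375.
Share captured = PS/TS = 630.375/840.5 = 0.75.

PS/TS = 0.75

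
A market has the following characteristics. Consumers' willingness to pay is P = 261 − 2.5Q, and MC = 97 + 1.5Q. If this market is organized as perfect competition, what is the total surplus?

TS = 3362

Competitive equilibrium sets price equal to marginal cost: 261 − 2.5Q = 97 + 1.5Q, so Q = 41 and P = 158.5.
CS = ½·(261 − 158.5)·41 = 2101.25; PS = (158.5·41 − 97·41 − ½·1.5·41²) = 1260.75; TS = 3362.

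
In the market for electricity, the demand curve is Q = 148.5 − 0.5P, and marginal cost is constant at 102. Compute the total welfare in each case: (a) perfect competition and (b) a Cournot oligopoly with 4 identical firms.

Competition: TS = 9506.25; Cournot: TS = 9126

Inverting demand: P = 297 − 2Q.
Perfect competition: P = MC = 102, so 297 − 2Q = 102 and Q = 97.5.
CS = ½·(297 − 102)·97.5 = 9506.25; PS = (102 − 102)·97.5 = 0; TS = 9506.25.
In a 4-firm Cournot equilibrium, symmetry and the first-order condition give q = (297 − 102)/(10) = 19.5. So Q = 78 and P = 141.
CS = ½·(297 − 141)·78 = 6084; PS = (141 − 102)·78 = 3042; TS = 9126.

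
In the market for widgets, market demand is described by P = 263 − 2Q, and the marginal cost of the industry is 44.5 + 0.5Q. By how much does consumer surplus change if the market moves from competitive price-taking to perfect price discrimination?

CS falls by 7638.76

Under competition P = MC: 263 − 2Q = 44.5 + 0.5Q ⇒ Q = 87.4, P = 88.2.
CS = ½·(263 − 88.2)·87.4 = 7638.76.
With perfect price discrimination, output is the efficient level Q = 87.4 (where demand meets MC), but every buyer pays their willingness to pay: CS = 0 and PS = total surplus.
CS = 0.
Change in consumer surplus: 0 − 7638.76 = −7638.76.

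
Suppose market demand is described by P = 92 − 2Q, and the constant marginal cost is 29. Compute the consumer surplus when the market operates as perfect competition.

Under competition P = MC = 29, so Q = (92 − 29)/2 = 31.5.
CS = ½·(92 − 29)·31.5 = 992.25.

CS = 992.25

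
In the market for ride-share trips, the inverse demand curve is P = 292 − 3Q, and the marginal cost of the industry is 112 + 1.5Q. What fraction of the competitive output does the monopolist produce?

Q_m/Q_c = 0.6

The monopolist equates marginal revenue to marginal cost: 292 − 6Q = 112 + 1.5Q, so Q = 24. From demand, P = 220.
Under competition P = MC: 292 − 3Q = 112 + 1.5Q ⇒ Q = 40, P = 172.
Ratio Q_m/Q_c = 24/40 = 0.6.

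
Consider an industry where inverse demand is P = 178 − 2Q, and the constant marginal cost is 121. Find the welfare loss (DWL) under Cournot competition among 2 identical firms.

DWL = 90.25

Under competition P = MC = 121, so Q = (178 − 121)/2 = 28.5.
In a 2-firm Cournot equilibrium, symmetry and the first-order condition give q = (178 − 121)/(6) = 9.5. So Q = 19 and P = 140.
DWL is the triangle between Q = 19 and Q = 28.5: ½·(28.5 − 19)·(140 − 121) = 90.25.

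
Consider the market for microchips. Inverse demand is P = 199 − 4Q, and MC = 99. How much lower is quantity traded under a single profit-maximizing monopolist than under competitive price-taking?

Perfect competition: P = MC = 99, so 199 − 4Q = 99 and Q = 25.
Monopoly sets MR = MC: 199 − 8Q = 99 ⇒ Q = 12.5, P = 199 − 4·12.5 = 149.
Change in quantity traded: 12.5 − 25 = −12.5.

Quantity traded falls by 12.5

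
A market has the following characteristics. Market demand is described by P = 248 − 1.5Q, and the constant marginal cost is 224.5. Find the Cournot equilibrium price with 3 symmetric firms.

With 3 symmetric Cournot firms, each firm's FOC gives 248 − 6q = 224.5, so q = 47/12, Q = 3·47/12 = 11.75, and P = 230.375.

P = 230.375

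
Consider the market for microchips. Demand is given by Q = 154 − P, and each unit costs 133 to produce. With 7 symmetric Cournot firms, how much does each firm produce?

Inverting demand: P = 154 − Q.
With 7 symmetric Cournot firms, each firm's FOC gives 154 − 8q = 133, so q = 2.625, Q = 7·2.625 = 18.375, and P = 135.625.

q_i = 2.625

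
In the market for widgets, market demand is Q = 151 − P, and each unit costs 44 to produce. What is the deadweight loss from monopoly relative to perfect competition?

Inverting demand: P = 151 − Q.
Under competition P = MC = 44, so Q = (151 − 44)/1 = 107.
A monopolist chooses Q where MR = MC. MR = 151 − 2Q; setting this equal to 44 gives Q = 53.5 and P = 97.5.
DWL is the triangle between Q = 53.5 and Q = 107: ½·(107 − 53.5)·(97.5 − 44) = 1431.125.

DWL = 1431.125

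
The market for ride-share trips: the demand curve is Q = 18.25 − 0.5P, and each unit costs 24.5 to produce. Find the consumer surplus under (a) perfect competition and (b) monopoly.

Inverting demand: P = 36.5 − 2Q.
Under competition P = MC = 24.5, so Q = (36.5 − 24.5)/2 = 6.
CS = ½·(36.5 − 24.5)·6 = 36.
Monopoly sets MR = MC: 36.5 − 4Q = 24.5 ⇒ Q = 3, P = 36.5 − 2·3 = 30.5.
CS = ½·(36.5 − 30.5)·3 = 9.

Competition: CS = 36; Monopoly: CS = 9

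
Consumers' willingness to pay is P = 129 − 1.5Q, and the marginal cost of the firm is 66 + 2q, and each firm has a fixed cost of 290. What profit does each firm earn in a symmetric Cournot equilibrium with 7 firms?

π_i = −239.375

With 7 symmetric Cournot firms, each firm's FOC gives 129 − 12q = 66 + 2q, so q = 4.5, Q = 7·4.5 = 31.5, and P = 81.75.
Each firm's profit = 81.75·4.5 − (66·4.5 + ½·2·4.5²) − 290 = −239.375.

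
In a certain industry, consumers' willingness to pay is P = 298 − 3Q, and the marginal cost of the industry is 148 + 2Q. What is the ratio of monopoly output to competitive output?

Q_m/Q_c = 0.625

Monopoly sets MR = MC: 298 − 6Q = 148 + 2Q ⇒ Q = 18.75, P = 298 − 3·18.75 = 241.75.
Under competition P = MC: 298 − 3Q = 148 + 2Q ⇒ Q = 30, P = 208.
Ratio Q_m/Q_c = 18.75/30 = 0.625.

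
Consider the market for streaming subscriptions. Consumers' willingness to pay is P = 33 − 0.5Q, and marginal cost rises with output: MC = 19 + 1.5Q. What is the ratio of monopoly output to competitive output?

Q_m/Q_c = 0.8

Monopoly sets MR = MC: 33 − Q = 19 + 1.5Q ⇒ Q = 5.6, P = 33 − 0.5·5.6 = 30.2.
Competitive equilibrium sets price equal to marginal cost: 33 − 0.5Q = 19 + 1.5Q, so Q = 7 and P = 29.5.
Ratio Q_m/Q_c = 5.6/7 = 0.8.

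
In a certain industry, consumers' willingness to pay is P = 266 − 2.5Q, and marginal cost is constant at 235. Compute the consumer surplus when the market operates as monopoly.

Monopoly sets MR = MC: 266 − 5Q = 235 ⇒ Q = 6.2, P = 266 − 2.5·6.2 = 250.5.
CS = ½·(266 − 250.5)·6.2 = 48.05.

CS = 48.05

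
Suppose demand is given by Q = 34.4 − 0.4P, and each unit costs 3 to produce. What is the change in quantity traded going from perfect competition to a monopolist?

Inverting demand: P = 86 − 2.5Q.
Perfect competition: P = MC = 3, so 86 − 2.5Q = 3 and Q = 33.2.
A monopolist chooses Q where MR = MC. MR = 86 − 5Q; setting this equal to 3 gives Q = 16.6 and P = 44.5.
Change in quantity traded: 16.6 − 33.2 = −16.6.

Q falls by 16.6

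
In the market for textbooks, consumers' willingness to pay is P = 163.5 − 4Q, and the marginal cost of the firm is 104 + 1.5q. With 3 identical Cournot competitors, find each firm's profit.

Cournot with 3 identical firms: the symmetric best-response condition is 163.5 − 16q = 104 + 1.5q. Each firm produces q = 3.4, total output Q = 10.2, price P = 122.7.
Each firm's profit = 122.7·3.4 − (104·3.4 + ½·1.5·3.4²) = 54.91.

π_i = 54.91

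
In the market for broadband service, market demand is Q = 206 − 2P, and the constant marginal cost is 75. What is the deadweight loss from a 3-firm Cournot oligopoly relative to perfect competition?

DWL = 49

Inverting demand: P = 103 − 0.5Q.
Under competition P = MC = 75, so Q = (103 − 75)/0.5 = 56.
Cournot with 3 identical firms: the symmetric best-response condition is 103 − 2q = 75. Each firm produces q = 14, total output Q = 42, price P = 82.
DWL is the triangle between Q = 42 and Q = 56: ½·(56 − 42)·(82 − 75) = 49.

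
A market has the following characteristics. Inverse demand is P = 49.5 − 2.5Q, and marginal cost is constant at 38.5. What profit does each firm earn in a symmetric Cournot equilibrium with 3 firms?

π_i = 3.025

Cournot with 3 identical firms: the symmetric best-response condition is 49.5 − 10q = 38.5. Each firm produces q = 1.1, total output Q = 3.3, price P = 41.25.
Each firm's profit = (41.25 − 38.5)·1.1 = 3.025.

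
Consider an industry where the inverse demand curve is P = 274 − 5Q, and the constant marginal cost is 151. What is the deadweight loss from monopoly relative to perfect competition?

Perfect competition: P = MC = 151, so 274 − 5Q = 151 and Q = 24.6.
A monopolist chooses Q where MR = MC. MR = 274 − 10Q; setting this equal to 151 gives Q = 12.3 and P = 212.5.
DWL is the triangle between Q = 12.3 and Q = 24.6: ½·(24.6 − 12.3)·(212.5 − 151) = 378.225.

DWL = 378.225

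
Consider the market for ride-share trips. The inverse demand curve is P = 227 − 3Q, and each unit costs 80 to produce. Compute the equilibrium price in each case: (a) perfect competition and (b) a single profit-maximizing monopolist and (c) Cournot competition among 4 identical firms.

Under competition P = MC = 80, so Q = (227 − 80)/3 = 49.
A monopolist chooses Q where MR = MC. MR = 227 − 6Q; setting this equal to 80 gives Q = 24.5 and P = 153.5.
Cournot with 4 identical firms: the symmetric best-response condition is 227 − 15q = 80. Each firm produces q = 9.8, total output Q = 39.2, price P = 109.4.

Competition: P = 80; Monopoly: P = 153.5; Cournot: P = 109.4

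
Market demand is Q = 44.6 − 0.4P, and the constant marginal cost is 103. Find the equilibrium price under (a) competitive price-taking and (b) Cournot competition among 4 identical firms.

Inverting demand: P = 111.5 − 2.5Q.
Competitive firms price at marginal cost: P = 103, giving Q = 3.4.
With 4 symmetric Cournot firms, each firm's FOC gives 111.5 − 12.5q = 103, so q = 0.68, Q = 4·0.68 = 2.72, and P = 104.7.

Competition: P = 103; Cournot: P = 104.7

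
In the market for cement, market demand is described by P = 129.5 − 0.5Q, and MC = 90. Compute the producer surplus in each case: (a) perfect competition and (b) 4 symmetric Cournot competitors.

Competition: PS = 0; Cournot: PS = 499.28

Under competition P = MC = 90, so Q = (129.5 − 90)/0.5 = 79.
PS = (90 − 90)·79 = 0.
In a 4-firm Cournot equilibrium, symmetry and the first-order condition give q = (129.5 − 90)/(2.5) = 15.8. So Q = 63.2 and P = 97.9.
PS = (97.9 − 90)·63.2 = 499.28.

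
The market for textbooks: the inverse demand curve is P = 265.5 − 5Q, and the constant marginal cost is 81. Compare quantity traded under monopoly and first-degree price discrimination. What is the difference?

Quantity traded rises by 18.45

The monopolist equates marginal revenue to marginal cost: 265.5 − 10Q = 81, so Q = 18.45. From demand, P = 173.25.
Under first-degree price discrimination the firm charges each unit its demand price and produces up to where P = MC, i.e. Q = 36.9. Consumer surplus is zero; producer surplus equals total surplus.
Change in quantity traded: 36.9 − 18.45 = 18.45.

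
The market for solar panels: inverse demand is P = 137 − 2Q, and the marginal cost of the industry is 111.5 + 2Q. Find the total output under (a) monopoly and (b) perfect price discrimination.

Monopoly: Q = 4.25; Perfect PD: Q = 6.375

A monopolist chooses Q where MR = MC. MR = 137 − 4Q; setting this equal to 111.5 + 2Q gives Q = 4.25 and P = 128.5.
Under first-degree price discrimination the firm charges each unit its demand price and produces up to where P = MC, i.e. Q = 6.375. Consumer surplus is zero; producer surplus equals total surplus.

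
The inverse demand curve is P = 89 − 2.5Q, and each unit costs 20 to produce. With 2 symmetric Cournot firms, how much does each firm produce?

Cournot with 2 identical firms: the symmetric best-response condition is 89 − 7.5q = 20. Each firm produces q = 9.2, total output Q = 18.4, price P = 43.

q_i = 9.2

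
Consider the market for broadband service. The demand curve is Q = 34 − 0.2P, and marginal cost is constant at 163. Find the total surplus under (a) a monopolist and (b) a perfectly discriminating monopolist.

Monopoly: TS = 3.675; Perfect PD: TS = 4.9

Inverting demand: P = 170 − 5Q.
The monopolist equates marginal revenue to marginal cost: 170 − 10Q = 163, so Q = 0.7. From demand, P = 166.5.
CS = ½·(170 − 166.5)·0.7 = 1.225; PS = (166.5 − 163)·0.7 = 2.45; TS = 3.675.
With perfect price discrimination, output is the efficient level Q = 1.4 (where demand meets MC), but every buyer pays their willingness to pay: CS = 0 and PS = total surplus.
TS = 4.9 (equal to competitive TS).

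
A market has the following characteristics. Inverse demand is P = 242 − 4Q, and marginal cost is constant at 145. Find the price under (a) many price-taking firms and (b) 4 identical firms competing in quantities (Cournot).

Competitive firms price at marginal cost: P = 145, giving Q = 24.25.
With 4 symmetric Cournot firms, each firm's FOC gives 242 − 20q = 145, so q = 4.85, Q = 4·4.85 = 19.4, and P = 164.4.

Competition: P = 145; Cournot: P = 164.4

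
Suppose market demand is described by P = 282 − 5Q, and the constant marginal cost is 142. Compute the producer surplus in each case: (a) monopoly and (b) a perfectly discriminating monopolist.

Monopoly: PS = 980; Perfect PD: PS = 1960

A monopolist chooses Q where MR = MC. MR = 282 − 10Q; setting this equal to 142 gives Q = 14 and P = 212.
PS = (212 − 142)·14 = 980.
Under first-degree price discrimination the firm charges each unit its demand price and produces up to where P = MC, i.e. Q = 28. Consumer surplus is zero; producer surplus equals total surplus.
PS = ½·(282 − 142)·28 = 1960.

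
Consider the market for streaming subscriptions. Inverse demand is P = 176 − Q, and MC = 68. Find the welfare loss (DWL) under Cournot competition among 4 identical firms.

DWL = 233.28

Under competition P = MC = 68, so Q = (176 − 68)/1 = 108.
Cournot with 4 identical firms: the symmetric best-response condition is 176 − 5q = 68. Each firm produces q = 21.6, total output Q = 86.4, price P = 89.6.
DWL is the triangle between Q = 86.4 and Q = 108: ½·(108 − 86.4)·(89.6 − 68) = 233.28.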